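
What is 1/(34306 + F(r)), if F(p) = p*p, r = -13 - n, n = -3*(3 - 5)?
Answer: 1/34667 ≈ 2.8846e-5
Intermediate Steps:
n = 6 (n = -3*(-2) = 6)
r = -19 (r = -13 - 1*6 = -13 - 6 = -19)
F(p) = p²
1/(34306 + F(r)) = 1/(34306 + (-19)²) = 1/(34306 + 361) = 1/34667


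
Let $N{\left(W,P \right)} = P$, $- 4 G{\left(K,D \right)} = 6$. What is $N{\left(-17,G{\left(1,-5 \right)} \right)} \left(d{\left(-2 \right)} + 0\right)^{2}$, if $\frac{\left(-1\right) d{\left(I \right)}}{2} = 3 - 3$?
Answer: $0$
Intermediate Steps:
$G{\left(K,D \right)} = - \frac{3}{2}$ ($G{\left(K,D \right)} = \left(- \frac{1}{4}\right) 6 = - \frac{3}{2}$)
$d{\left(I \right)} = 0$ ($d{\left(I \right)} = - 2 \left(3 - 3\right) = \left(-2\right) 0 = 0$)
$N{\left(-17,G{\left(1,-5 \right)} \right)} \left(d{\left(-2 \right)} + 0\right)^{2} = - \frac{3 \left(0 + 0\right)^{2}}{2} = - \frac{3 \cdot 0^{2}}{2} = \left(- \frac{3}{2}\right) 0 = 0$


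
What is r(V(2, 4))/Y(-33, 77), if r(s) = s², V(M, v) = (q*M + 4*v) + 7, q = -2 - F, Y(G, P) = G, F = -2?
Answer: -529/33 ≈ -16.030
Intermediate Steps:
q = 0 (q = -2 - 1*(-2) = -2 + 2 = 0)
V(M, v) = 7 + 4*v (V(M, v) = (0*M + 4*v) + 7 = (0 + 4*v) + 7 = 4*v + 7 = 7 + 4*v)
r(V(2, 4))/Y(-33, 77) = (7 + 4*4)²/(-33) = (7 + 16)²*(-1/33) = 23²*(-1/33) = 529*(-1/33) = -529/33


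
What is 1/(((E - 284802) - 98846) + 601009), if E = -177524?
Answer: 1/39837 ≈ 2.5102e-5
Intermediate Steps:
1/(((E - 284802) - 98846) + 601009) = 1/(((-177524 - 284802) - 98846) + 601009) = 1/((-462326 - 98846) + 601009) = 1/(-561172 + 601009) = 1/39837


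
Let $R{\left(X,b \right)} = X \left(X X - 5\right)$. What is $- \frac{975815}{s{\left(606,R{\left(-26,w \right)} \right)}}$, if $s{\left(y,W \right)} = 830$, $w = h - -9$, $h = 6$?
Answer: $- \frac{195163}{166} \approx -1175.7$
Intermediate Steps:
$w = 15$ ($w = 6 - -9 = 6 + 9 = 15$)
$R{\left(X,b \right)} = X \left(-5 + X^{2}\right)$ ($R{\left(X,b \right)} = X \left(X^{2} - 5\right) = X \left(-5 + X^{2}\right)$)
$- \frac{975815}{s{\left(606,R{\left(-26,w \right)} \right)}} = - \frac{975815}{830} = \left(-975815\right) \frac{1}{830} = - \frac{195163}{166}$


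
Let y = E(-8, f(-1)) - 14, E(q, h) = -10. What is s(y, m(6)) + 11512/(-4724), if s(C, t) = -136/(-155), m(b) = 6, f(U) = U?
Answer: -285474/183055 ≈ -1.5595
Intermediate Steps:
y = -24 (y = -10 - 14 = -24)
s(C, t) = 136/155 (s(C, t) = -136*(-1/155) = 136/155)
s(y, m(6)) + 11512/(-4724) = 136/155 + 11512/(-4724) = 136/155 + 11512*(-1/4724) = 136/155 - 2878/1181 = -285474/183055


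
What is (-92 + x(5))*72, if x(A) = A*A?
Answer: -4824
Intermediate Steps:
x(A) = A**2
(-92 + x(5))*72 = (-92 + 5**2)*72 = (-92 + 25)*72 = -67*72 = -4824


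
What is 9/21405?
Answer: 3/7135 ≈ 0.00042046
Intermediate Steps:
9/21405 = (1/21405)*9 = 3/7135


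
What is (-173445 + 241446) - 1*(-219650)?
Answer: 287651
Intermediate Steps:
(-173445 + 241446) - 1*(-219650) = 68001 + 219650 = 287651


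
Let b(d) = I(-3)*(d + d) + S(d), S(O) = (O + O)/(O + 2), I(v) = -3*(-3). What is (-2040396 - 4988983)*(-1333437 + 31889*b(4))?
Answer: -21195468587951/3 ≈ -7.0652e+12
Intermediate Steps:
I(v) = 9
S(O) = 2*O/(2 + O) (S(O) = (2*O)/(2 + O) = 2*O/(2 + O))
b(d) = 18*d + 2*d/(2 + d) (b(d) = 9*(d + d) + 2*d/(2 + d) = 9*(2*d) + 2*d/(2 + d) = 18*d + 2*d/(2 + d))
(-2040396 - 4988983)*(-1333437 + 31889*b(4)) = (-2040396 - 4988983)*(-1333437 + 31889*(2*4*(19 + 9*4)/(2 + 4))) = -7029379*(-1333437 + 31889*(2*4*(19 + 36)/6)) = -7029379*(-1333437 + 31889*(2*4*(⅙)*55)) = -7029379*(-1333437 + 31889*(220/3)) = -7029379*(-1333437 + 7015580/3) = -7029379*3015269/3 = -21195468587951/3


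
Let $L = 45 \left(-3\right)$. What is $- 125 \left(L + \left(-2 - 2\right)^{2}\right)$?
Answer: $14875$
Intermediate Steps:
$L = -135$
$- 125 \left(L + \left(-2 - 2\right)^{2}\right) = - 125 \left(-135 + \left(-2 - 2\right)^{2}\right) = - 125 \left(-135 + \left(-4\right)^{2}\right) = - 125 \left(-135 + 16\right) = \left(-125\right) \left(-119\right) = 14875$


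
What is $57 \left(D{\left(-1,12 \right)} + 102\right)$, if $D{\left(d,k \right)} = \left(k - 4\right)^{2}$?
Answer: $9462$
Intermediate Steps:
$D{\left(d,k \right)} = \left(-4 + k\right)^{2}$
$57 \left(D{\left(-1,12 \right)} + 102\right) = 57 \left(\left(-4 + 12\right)^{2} + 102\right) = 57 \left(8^{2} + 102\right) = 57 \left(64 + 102\right) = 57 \cdot 166 = 9462$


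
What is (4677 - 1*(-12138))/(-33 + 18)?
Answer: -1121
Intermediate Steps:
(4677 - 1*(-12138))/(-33 + 18) = (4677 + 12138)/(-15) = 16815*(-1/15) = -1121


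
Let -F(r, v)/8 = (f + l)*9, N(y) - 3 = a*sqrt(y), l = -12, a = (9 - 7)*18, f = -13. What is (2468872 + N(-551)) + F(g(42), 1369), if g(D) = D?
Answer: 2470675 + 36*I*sqrt(551) ≈ 2.4707e+6 + 845.04*I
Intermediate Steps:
a = 36 (a = 2*18 = 36)
N(y) = 3 + 36*sqrt(y)
F(r, v) = 1800 (F(r, v) = -8*(-13 - 12)*9 = -(-200)*9 = -8*(-225) = 1800)
(2468872 + N(-551)) + F(g(42), 1369) = (2468872 + (3 + 36*sqrt(-551))) + 1800 = (2468872 + (3 + 36*(I*sqrt(551)))) + 1800 = (2468872 + (3 + 36*I*sqrt(551))) + 1800 = (2468875 + 36*I*sqrt(551)) + 1800 = 2470675 + 36*I*sqrt(551)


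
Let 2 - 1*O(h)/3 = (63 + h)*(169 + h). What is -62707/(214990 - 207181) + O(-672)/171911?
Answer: -17956298852/1342452999 ≈ -13.376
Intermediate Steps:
O(h) = 6 - 3*(63 + h)*(169 + h)
-62707/(214990 - 207181) + O(-672)/171911 = -62707/(214990 - 207181) + (-31935 - 696*(-672) - 3*(-672)²)/171911 = -62707/7809 + (-31935 + 467712 - 3*451584)*(1/171911) = -62707*1/7809 + (-31935 + 467712 - 1354752)*(1/171911) = -62707/7809 - 918975*1/171911 = -62707/7809 - 918975/171911 = -17956298852/1342452999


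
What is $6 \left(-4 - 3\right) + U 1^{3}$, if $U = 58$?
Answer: $16$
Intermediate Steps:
$6 \left(-4 - 3\right) + U 1^{3} = 6 \left(-4 - 3\right) + 58 \cdot 1^{3} = 6 \left(-7\right) + 58 \cdot 1 = -42 + 58 = 16$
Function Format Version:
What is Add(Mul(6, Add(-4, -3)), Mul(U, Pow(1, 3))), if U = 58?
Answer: 16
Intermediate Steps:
Add(Mul(6, Add(-4, -3)), Mul(U, Pow(1, 3))) = Add(Mul(6, Add(-4, -3)), Mul(58, Pow(1, 3))) = Add(Mul(6, -7), Mul(58, 1)) = Add(-42, 58) = 16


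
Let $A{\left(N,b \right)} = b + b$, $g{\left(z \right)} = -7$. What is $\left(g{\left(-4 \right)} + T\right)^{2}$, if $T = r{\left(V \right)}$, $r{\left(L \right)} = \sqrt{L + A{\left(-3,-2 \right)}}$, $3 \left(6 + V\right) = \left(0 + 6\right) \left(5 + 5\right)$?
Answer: $\left(7 - \sqrt{10}\right)^{2} \approx 14.728$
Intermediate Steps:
$V = 14$ ($V = -6 + \frac{\left(0 + 6\right) \left(5 + 5\right)}{3} = -6 + \frac{6 \cdot 10}{3} = -6 + \frac{1}{3} \cdot 60 = -6 + 20 = 14$)
$A{\left(N,b \right)} = 2 b$
$r{\left(L \right)} = \sqrt{-4 + L}$ ($r{\left(L \right)} = \sqrt{L + 2 \left(-2\right)} = \sqrt{L - 4} = \sqrt{-4 + L}$)
$T = \sqrt{10}$ ($T = \sqrt{-4 + 14} = \sqrt{10} \approx 3.1623$)
$\left(g{\left(-4 \right)} + T\right)^{2} = \left(-7 + \sqrt{10}\right)^{2}$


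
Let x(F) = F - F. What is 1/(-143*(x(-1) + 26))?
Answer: -1/3718 ≈ -0.00026896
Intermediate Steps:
x(F) = 0
1/(-143*(x(-1) + 26)) = 1/(-143*(0 + 26)) = 1/(-143*26) = 1/(-3718) = -1/3718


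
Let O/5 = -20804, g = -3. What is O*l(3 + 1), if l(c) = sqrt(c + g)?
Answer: -104020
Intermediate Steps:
O = -104020 (O = 5*(-20804) = -104020)
l(c) = sqrt(-3 + c) (l(c) = sqrt(c - 3) = sqrt(-3 + c))
O*l(3 + 1) = -104020*sqrt(-3 + (3 + 1)) = -104020*sqrt(-3 + 4) = -104020*sqrt(1) = -104020*1 = -104020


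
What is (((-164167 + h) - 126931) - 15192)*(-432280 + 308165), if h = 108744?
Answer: 24518421790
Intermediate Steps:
(((-164167 + h) - 126931) - 15192)*(-432280 + 308165) = (((-164167 + 108744) - 126931) - 15192)*(-432280 + 308165) = ((-55423 - 126931) - 15192)*(-124115) = (-182354 - 15192)*(-124115) = -197546*(-124115) = 24518421790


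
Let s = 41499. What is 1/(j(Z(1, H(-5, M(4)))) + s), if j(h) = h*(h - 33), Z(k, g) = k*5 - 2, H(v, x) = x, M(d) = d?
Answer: 1/41409 ≈ 2.4149e-5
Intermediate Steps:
Z(k, g) = -2 + 5*k (Z(k, g) = 5*k - 2 = -2 + 5*k)
j(h) = h*(-33 + h)
1/(j(Z(1, H(-5, M(4)))) + s) = 1/((-2 + 5*1)*(-33 + (-2 + 5*1)) + 41499) = 1/((-2 + 5)*(-33 + (-2 + 5)) + 41499) = 1/(3*(-33 + 3) + 41499) = 1/(3*(-30) + 41499) = 1/(-90 + 41499) = 1/41409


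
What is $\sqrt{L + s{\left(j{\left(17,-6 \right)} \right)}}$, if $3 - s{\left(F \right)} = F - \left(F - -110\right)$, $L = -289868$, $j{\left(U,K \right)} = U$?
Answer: $3 i \sqrt{32195} \approx 538.29 i$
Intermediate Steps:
$s{\left(F \right)} = 113$ ($s{\left(F \right)} = 3 - \left(F - \left(F - -110\right)\right) = 3 - \left(F - \left(F + 110\right)\right) = 3 - \left(F - \left(110 + F\right)\right) = 3 - -110 = 3 + 110 = 113$)
$\sqrt{L + s{\left(j{\left(17,-6 \right)} \right)}} = \sqrt{-289868 + 113} = \sqrt{-289755} = 3 i \sqrt{32195}$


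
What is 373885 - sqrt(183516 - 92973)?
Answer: 373885 - sqrt(90543) ≈ 3.7358e+5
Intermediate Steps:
373885 - sqrt(183516 - 92973) = 373885 - sqrt(90543)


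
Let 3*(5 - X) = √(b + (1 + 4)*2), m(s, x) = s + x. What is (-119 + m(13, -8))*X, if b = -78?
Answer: -570 + 76*I*√17 ≈ -570.0 + 313.36*I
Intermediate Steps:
X = 5 - 2*I*√17/3 (X = 5 - √(-78 + (1 + 4)*2)/3 = 5 - √(-78 + 5*2)/3 = 5 - √(-78 + 10)/3 = 5 - 2*I*√17/3 ≈ 5.0 - 2.7487*I)
(-119 + m(13, -8))*X = (-119 + (13 - 8))*(5 - 2*I*√17/3) = (-119 + 5)*(5 - 2*I*√17/3) = -114*(5 - 2*I*√17/3) = -570 + 76*I*√17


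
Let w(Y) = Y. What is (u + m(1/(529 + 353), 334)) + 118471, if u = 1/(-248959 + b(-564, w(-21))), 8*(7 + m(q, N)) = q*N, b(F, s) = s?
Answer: 26014747441073/219600360 ≈ 1.1846e+5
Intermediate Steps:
m(q, N) = -7 + N*q/8 (m(q, N) = -7 + (q*N)/8 = -7 + (N*q)/8 = -7 + N*q/8)
u = -1/248980 (u = 1/(-248959 - 21) = 1/(-248980) = -1/248980 ≈ -4.0164e-6)
(u + m(1/(529 + 353), 334)) + 118471 = (-1/248980 + (-7 + (⅛)*334/(529 + 353))) + 118471 = (-1/248980 + (-7 + (⅛)*334/882)) + 118471 = (-1/248980 + (-7 + (⅛)*334*(1/882))) + 118471 = (-1/248980 + (-7 + 167/3528)) + 118471 = (-1/248980 - 24529/3528) + 118471 = -1526808487/219600360 + 118471 = 26014747441073/219600360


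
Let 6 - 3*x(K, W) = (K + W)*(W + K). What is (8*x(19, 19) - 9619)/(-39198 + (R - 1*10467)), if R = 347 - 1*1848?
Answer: 40361/153498 ≈ 0.26294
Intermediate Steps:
R = -1501 (R = 347 - 1848 = -1501)
x(K, W) = 2 - (K + W)²/3 (x(K, W) = 2 - (K + W)*(W + K)/3 = 2 - (K + W)*(K + W)/3 = 2 - (K + W)²/3)
(8*x(19, 19) - 9619)/(-39198 + (R - 1*10467)) = (8*(2 - (19 + 19)²/3) - 9619)/(-39198 + (-1501 - 1*10467)) = (8*(2 - ⅓*38²) - 9619)/(-39198 + (-1501 - 10467)) = (8*(2 - ⅓*1444) - 9619)/(-39198 - 11968) = (8*(2 - 1444/3) - 9619)/(-51166) = (8*(-1438/3) - 9619)*(-1/51166) = (-11504/3 - 9619)*(-1/51166) = -40361/3*(-1/51166) = 40361/153498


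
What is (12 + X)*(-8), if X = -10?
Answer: -16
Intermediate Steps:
(12 + X)*(-8) = (12 - 10)*(-8) = 2*(-8) = -16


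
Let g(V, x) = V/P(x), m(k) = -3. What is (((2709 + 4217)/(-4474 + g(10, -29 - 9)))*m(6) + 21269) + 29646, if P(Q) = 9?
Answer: 1024910621/20128 ≈ 50920.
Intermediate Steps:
g(V, x) = V/9
(((2709 + 4217)/(-4474 + g(10, -29 - 9)))*m(6) + 21269) + 29646 = (((2709 + 4217)/(-4474 + (⅑)*10))*(-3) + 21269) + 29646 = ((6926/(-4474 + 10/9))*(-3) + 21269) + 29646 = ((6926/(-40256/9))*(-3) + 21269) + 29646 = ((6926*(-9/40256))*(-3) + 21269) + 29646 = (-31167/20128*(-3) + 21269) + 29646 = (93501/20128 + 21269) + 29646 = 428195933/20128 + 29646 = 1024910621/20128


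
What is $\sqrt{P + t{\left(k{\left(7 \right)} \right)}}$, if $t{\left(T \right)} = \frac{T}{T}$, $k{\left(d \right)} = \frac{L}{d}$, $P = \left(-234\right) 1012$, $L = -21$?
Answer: $i \sqrt{236807} \approx 486.63 i$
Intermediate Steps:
$P = -236808$
$k{\left(d \right)} = - \frac{21}{d}$
$t{\left(T \right)} = 1$
$\sqrt{P + t{\left(k{\left(7 \right)} \right)}} = \sqrt{-236808 + 1} = \sqrt{-236807} = i \sqrt{236807}$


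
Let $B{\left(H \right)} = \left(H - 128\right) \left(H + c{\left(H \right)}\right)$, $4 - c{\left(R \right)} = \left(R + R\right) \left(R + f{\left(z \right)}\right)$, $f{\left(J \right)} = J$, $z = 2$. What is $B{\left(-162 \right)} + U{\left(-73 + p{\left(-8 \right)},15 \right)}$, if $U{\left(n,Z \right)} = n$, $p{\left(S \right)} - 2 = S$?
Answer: $15079341$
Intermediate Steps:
$p{\left(S \right)} = 2 + S$
$c{\left(R \right)} = 4 - 2 R \left(2 + R\right)$ ($c{\left(R \right)} = 4 - \left(R + R\right) \left(R + 2\right) = 4 - 2 R \left(2 + R\right)$)
$B{\left(H \right)} = \left(-128 + H\right) \left(4 - 3 H - 2 H^{2}\right)$ ($B{\left(H \right)} = \left(H - 128\right) \left(H - \left(-4 + 2 H^{2} + 4 H\right)\right) = \left(-128 + H\right) \left(4 - 3 H - 2 H^{2}\right)$)
$B{\left(-162 \right)} + U{\left(-73 + p{\left(-8 \right)},15 \right)} = \left(-512 - 2 \left(-162\right)^{3} + 253 \left(-162\right)^{2} + 388 \left(-162\right)\right) + \left(-73 + \left(2 - 8\right)\right) = \left(-512 - -8503056 + 253 \cdot 26244 - 62856\right) - 79 = \left(-512 + 8503056 + 6639732 - 62856\right) - 79 = 15079420 - 79 = 15079341$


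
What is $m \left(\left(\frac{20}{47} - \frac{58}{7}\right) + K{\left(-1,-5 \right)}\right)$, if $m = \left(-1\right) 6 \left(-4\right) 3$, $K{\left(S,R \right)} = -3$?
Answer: $- \frac{257256}{329} \approx -781.93$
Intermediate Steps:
$m = 72$ ($m = \left(-6\right) \left(-4\right) 3 = 24 \cdot 3 = 72$)
$m \left(\left(\frac{20}{47} - \frac{58}{7}\right) + K{\left(-1,-5 \right)}\right) = 72 \left(\left(\frac{20}{47} - \frac{58}{7}\right) - 3\right) = 72 \left(- \frac{2586}{329} - 3\right) = 72 \left(- \frac{3573}{329}\right) = - \frac{257256}{329}$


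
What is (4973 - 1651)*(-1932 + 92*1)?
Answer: -6112480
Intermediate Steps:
(4973 - 1651)*(-1932 + 92*1) = 3322*(-1932 + 92) = 3322*(-1840) = -6112480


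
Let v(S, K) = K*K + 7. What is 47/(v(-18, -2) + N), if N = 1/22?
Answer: 1034/243 ≈ 4.2551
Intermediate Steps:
N = 1/22 ≈ 0.045455
v(S, K) = 7 + K**2 (v(S, K) = K**2 + 7 = 7 + K**2)
47/(v(-18, -2) + N) = 47/((7 + (-2)**2) + 1/22) = 47/((7 + 4) + 1/22) = 47/(11 + 1/22) = 47/(243/22) = (22/243)*47 = 1034/243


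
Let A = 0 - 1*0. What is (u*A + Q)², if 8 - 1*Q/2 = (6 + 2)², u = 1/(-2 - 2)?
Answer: 12544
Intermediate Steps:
A = 0 (A = 0 + 0 = 0)
u = -¼ (u = 1/(-4) = -¼ ≈ -0.25000)
Q = -112 (Q = 16 - 2*(6 + 2)² = 16 - 2*8² = 16 - 2*64 = 16 - 128 = -112)
(u*A + Q)² = (-¼*0 - 112)² = (0 - 112)² = (-112)² = 12544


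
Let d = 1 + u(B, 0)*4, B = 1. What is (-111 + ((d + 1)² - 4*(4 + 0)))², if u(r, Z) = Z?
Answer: 15129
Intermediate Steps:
d = 1 (d = 1 + 0*4 = 1 + 0 = 1)
(-111 + ((d + 1)² - 4*(4 + 0)))² = (-111 + ((1 + 1)² - 4*(4 + 0)))² = (-111 + (2² - 4*4))² = (-111 + (4 - 1*16))² = (-111 + (4 - 16))² = (-111 - 12)² = (-123)² = 15129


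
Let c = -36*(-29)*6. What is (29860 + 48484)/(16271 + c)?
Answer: 78344/22535 ≈ 3.4765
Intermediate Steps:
c = 6264 (c = 1044*6 = 6264)
(29860 + 48484)/(16271 + c) = (29860 + 48484)/(16271 + 6264) = 78344/22535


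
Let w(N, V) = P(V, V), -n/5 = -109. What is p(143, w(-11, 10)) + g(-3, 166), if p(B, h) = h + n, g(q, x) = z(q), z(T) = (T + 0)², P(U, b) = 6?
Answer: 560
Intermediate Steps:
n = 545 (n = -5*(-109) = 545)
w(N, V) = 6
z(T) = T²
g(q, x) = q²
p(B, h) = 545 + h (p(B, h) = h + 545 = 545 + h)
p(143, w(-11, 10)) + g(-3, 166) = (545 + 6) + (-3)² = 551 + 9 = 560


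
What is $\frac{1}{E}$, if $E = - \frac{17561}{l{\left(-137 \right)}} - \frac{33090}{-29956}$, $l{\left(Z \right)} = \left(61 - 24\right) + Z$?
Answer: $\frac{748900}{132341579} \approx 0.0056588$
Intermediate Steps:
$l{\left(Z \right)} = 37 + Z$
$E = \frac{132341579}{748900}$ ($E = - \frac{17561}{37 - 137} - \frac{33090}{-29956} = - \frac{17561}{-100} - - \frac{16545}{14978} = \left(-17561\right) \left(- \frac{1}{100}\right) + \frac{16545}{14978} = \frac{17561}{100} + \frac{16545}{14978} = \frac{132341579}{748900} \approx 176.71$)
$\frac{1}{E} = \frac{1}{\frac{132341579}{748900}} = \frac{748900}{132341579}$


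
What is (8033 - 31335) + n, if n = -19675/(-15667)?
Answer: -365052759/15667 ≈ -23301.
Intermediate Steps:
n = 19675/15667 (n = -19675*(-1/15667) = 19675/15667 ≈ 1.2558)
(8033 - 31335) + n = (8033 - 31335) + 19675/15667 = -23302 + 19675/15667 = -365052759/15667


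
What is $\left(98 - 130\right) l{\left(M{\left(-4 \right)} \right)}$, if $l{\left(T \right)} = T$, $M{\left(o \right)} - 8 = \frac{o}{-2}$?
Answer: $-320$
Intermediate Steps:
$M{\left(o \right)} = 8 - \frac{o}{2}$ ($M{\left(o \right)} = 8 + \frac{o}{-2} = 8 + o \left(- \frac{1}{2}\right) = 8 - \frac{o}{2}$)
$\left(98 - 130\right) l{\left(M{\left(-4 \right)} \right)} = \left(98 - 130\right) \left(8 - -2\right) = - 32 \left(8 + 2\right) = \left(-32\right) 10 = -320$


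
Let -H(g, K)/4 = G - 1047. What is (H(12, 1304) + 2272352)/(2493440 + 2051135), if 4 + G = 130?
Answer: 325148/649225 ≈ 0.50082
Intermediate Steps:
G = 126 (G = -4 + 130 = 126)
H(g, K) = 3684 (H(g, K) = -4*(126 - 1047) = -4*(-921) = 3684)
(H(12, 1304) + 2272352)/(2493440 + 2051135) = (3684 + 2272352)/(2493440 + 2051135) = 2276036/4544575 = 2276036*(1/4544575) = 325148/649225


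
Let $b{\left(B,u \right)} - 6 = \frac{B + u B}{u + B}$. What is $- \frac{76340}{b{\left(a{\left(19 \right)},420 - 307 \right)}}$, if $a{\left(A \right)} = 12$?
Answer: $- \frac{4771250}{1059} \approx -4505.4$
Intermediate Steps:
$b{\left(B,u \right)} = 6 + \frac{B + B u}{B + u}$ ($b{\left(B,u \right)} = 6 + \frac{B + u B}{u + B} = 6 + \frac{B + B u}{B + u}$)
$- \frac{76340}{b{\left(a{\left(19 \right)},420 - 307 \right)}} = - \frac{76340}{\frac{1}{12 + \left(420 - 307\right)} \left(6 \left(420 - 307\right) + 7 \cdot 12 + 12 \left(420 - 307\right)\right)} = - \frac{76340}{\frac{1}{12 + 113} \left(6 \cdot 113 + 84 + 12 \cdot 113\right)} = - \frac{76340}{\frac{1}{125} \left(678 + 84 + 1356\right)} = - \frac{76340}{\frac{1}{125} \cdot 2118} = - \frac{76340}{\frac{2118}{125}} = \left(-76340\right) \frac{125}{2118} = - \frac{4771250}{1059}$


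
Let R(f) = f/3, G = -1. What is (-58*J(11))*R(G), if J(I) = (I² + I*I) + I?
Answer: 14674/3 ≈ 4891.3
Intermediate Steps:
R(f) = f/3 (R(f) = f*(⅓) = f/3)
J(I) = I + 2*I² (J(I) = (I² + I²) + I = 2*I² + I = I + 2*I²)
(-58*J(11))*R(G) = (-638*(1 + 2*11))*((⅓)*(-1)) = -638*(1 + 22)*(-⅓) = -638*23*(-⅓) = -58*253*(-⅓) = -14674*(-⅓) = 14674/3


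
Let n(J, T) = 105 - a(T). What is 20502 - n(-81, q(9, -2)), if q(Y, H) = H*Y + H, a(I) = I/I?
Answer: 20398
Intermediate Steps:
a(I) = 1
q(Y, H) = H + H*Y
n(J, T) = 104 (n(J, T) = 105 - 1*1 = 105 - 1 = 104)
20502 - n(-81, q(9, -2)) = 20502 - 1*104 = 20502 - 104 = 20398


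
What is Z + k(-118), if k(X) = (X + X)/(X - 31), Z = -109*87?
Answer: -1412731/149 ≈ -9481.4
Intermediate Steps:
Z = -9483
k(X) = 2*X/(-31 + X) (k(X) = (2*X)/(-31 + X) = 2*X/(-31 + X))
Z + k(-118) = -9483 + 2*(-118)/(-31 - 118) = -9483 + 2*(-118)/(-149) = -9483 + 2*(-118)*(-1/149) = -9483 + 236/149 = -1412731/149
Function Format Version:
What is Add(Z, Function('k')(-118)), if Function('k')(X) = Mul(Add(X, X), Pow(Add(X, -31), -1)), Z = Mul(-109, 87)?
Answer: Rational(-1412731, 149) ≈ -9481.4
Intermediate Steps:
Z = -9483
Function('k')(X) = Mul(2, X, Pow(Add(-31, X), -1)) (Function('k')(X) = Mul(Mul(2, X), Pow(Add(-31, X), -1)) = Mul(2, X, Pow(Add(-31, X), -1)))
Add(Z, Function('k')(-118)) = Add(-9483, Mul(2, -118, Pow(Add(-31, -118), -1))) = Add(-9483, Mul(2, -118, Pow(-149, -1))) = Add(-9483, Mul(2, -118, Rational(-1, 149))) = Add(-9483, Rational(236, 149)) = Rational(-1412731, 149)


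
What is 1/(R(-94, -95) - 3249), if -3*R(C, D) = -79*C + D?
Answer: -3/17078 ≈ -0.00017566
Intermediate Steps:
R(C, D) = -D/3 + 79*C/3 (R(C, D) = -(-79*C + D)/3 = -(D - 79*C)/3 = -D/3 + 79*C/3)
1/(R(-94, -95) - 3249) = 1/((-⅓*(-95) + (79/3)*(-94)) - 3249) = 1/((95/3 - 7426/3) - 3249) = 1/(-7331/3 - 3249) = 1/(-17078/3) = -3/17078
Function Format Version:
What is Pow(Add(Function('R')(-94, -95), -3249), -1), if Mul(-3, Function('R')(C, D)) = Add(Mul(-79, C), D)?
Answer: Rational(-3, 17078) ≈ -0.00017566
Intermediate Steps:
Function('R')(C, D) = Add(Mul(Rational(-1, 3), D), Mul(Rational(79, 3), C)) (Function('R')(C, D) = Mul(Rational(-1, 3), Add(Mul(-79, C), D)) = Mul(Rational(-1, 3), Add(D, Mul(-79, C))) = Add(Mul(Rational(-1, 3), D), Mul(Rational(79, 3), C)))
Pow(Add(Function('R')(-94, -95), -3249), -1) = Pow(Add(Add(Mul(Rational(-1, 3), -95), Mul(Rational(79, 3), -94)), -3249), -1) = Pow(Add(Add(Rational(95, 3), Rational(-7426, 3)), -3249), -1) = Pow(Add(Rational(-7331, 3), -3249), -1) = Pow(Rational(-17078, 3), -1) = Rational(-3, 17078)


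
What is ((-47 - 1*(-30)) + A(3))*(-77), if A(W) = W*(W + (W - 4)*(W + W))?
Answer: 2002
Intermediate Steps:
A(W) = W*(W + 2*W*(-4 + W)) (A(W) = W*(W + (-4 + W)*(2*W)) = W*(W + 2*W*(-4 + W)))
((-47 - 1*(-30)) + A(3))*(-77) = ((-47 - 1*(-30)) + 3²*(-7 + 2*3))*(-77) = ((-47 + 30) + 9*(-7 + 6))*(-77) = (-17 + 9*(-1))*(-77) = (-17 - 9)*(-77) = -26*(-77) = 2002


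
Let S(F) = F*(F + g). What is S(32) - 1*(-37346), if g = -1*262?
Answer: 29986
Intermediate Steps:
g = -262
S(F) = F*(-262 + F) (S(F) = F*(F - 262) = F*(-262 + F))
S(32) - 1*(-37346) = 32*(-262 + 32) - 1*(-37346) = 32*(-230) + 37346 = -7360 + 37346 = 29986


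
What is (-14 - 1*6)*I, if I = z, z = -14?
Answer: 280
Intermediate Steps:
I = -14
(-14 - 1*6)*I = (-14 - 1*6)*(-14) = (-14 - 6)*(-14) = -20*(-14) = 280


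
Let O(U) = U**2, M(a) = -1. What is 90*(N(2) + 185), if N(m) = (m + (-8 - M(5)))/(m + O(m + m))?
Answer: 16625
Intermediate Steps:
N(m) = (-7 + m)/(m + 4*m**2) (N(m) = (m + (-8 - 1*(-1)))/(m + (m + m)**2) = (m + (-8 + 1))/(m + (2*m)**2) = (m - 7)/(m + 4*m**2) = (-7 + m)/(m + 4*m**2))
90*(N(2) + 185) = 90*((-7 + 2)/(2*(1 + 4*2)) + 185) = 90*((1/2)*(-5)/(1 + 8) + 185) = 90*((1/2)*(-5)/9 + 185) = 90*((1/2)*(1/9)*(-5) + 185) = 90*(-5/18 + 185) = 90*(3325/18) = 16625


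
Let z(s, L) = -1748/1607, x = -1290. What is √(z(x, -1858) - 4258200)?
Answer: 2*I*√2749146785209/1607 ≈ 2063.5*I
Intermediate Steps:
z(s, L) = -1748/1607 (z(s, L) = -1748*1/1607 = -1748/1607)
√(z(x, -1858) - 4258200) = √(-1748/1607 - 4258200) = √(-6842929148/1607) = 2*I*√2749146785209/1607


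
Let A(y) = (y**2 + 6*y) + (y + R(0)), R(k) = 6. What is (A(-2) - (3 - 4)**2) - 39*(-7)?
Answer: 268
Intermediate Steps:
A(y) = 6 + y**2 + 7*y (A(y) = (y**2 + 6*y) + (y + 6) = (y**2 + 6*y) + (6 + y) = 6 + y**2 + 7*y)
(A(-2) - (3 - 4)**2) - 39*(-7) = ((6 + (-2)**2 + 7*(-2)) - (3 - 4)**2) - 39*(-7) = ((6 + 4 - 14) - 1*(-1)**2) - 13*(-21) = (-4 - 1*1) + 273 = (-4 - 1) + 273 = -5 + 273 = 268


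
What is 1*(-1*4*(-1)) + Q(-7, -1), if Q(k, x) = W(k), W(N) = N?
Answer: -3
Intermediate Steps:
Q(k, x) = k
1*(-1*4*(-1)) + Q(-7, -1) = 1*(-1*4*(-1)) - 7 = 1*(-4*(-1)) - 7 = 1*4 - 7 = 4 - 7 = -3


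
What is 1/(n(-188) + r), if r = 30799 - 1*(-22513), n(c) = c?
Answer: 1/53124 ≈ 1.8824e-5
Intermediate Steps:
r = 53312 (r = 30799 + 22513 = 53312)
1/(n(-188) + r) = 1/(-188 + 53312) = 1/53124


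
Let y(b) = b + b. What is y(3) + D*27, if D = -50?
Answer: -1344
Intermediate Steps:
y(b) = 2*b
y(3) + D*27 = 2*3 - 50*27 = 6 - 1350 = -1344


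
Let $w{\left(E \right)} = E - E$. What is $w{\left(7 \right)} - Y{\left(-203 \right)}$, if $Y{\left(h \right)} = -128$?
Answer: $128$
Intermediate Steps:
$w{\left(E \right)} = 0$
$w{\left(7 \right)} - Y{\left(-203 \right)} = 0 - -128 = 0 + 128 = 128$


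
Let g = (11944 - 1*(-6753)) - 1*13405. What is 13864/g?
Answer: 3466/1323 ≈ 2.6198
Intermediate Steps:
g = 5292 (g = (11944 + 6753) - 13405 = 18697 - 13405 = 5292)
13864/g = 13864/5292 = 13864*(1/5292) = 3466/1323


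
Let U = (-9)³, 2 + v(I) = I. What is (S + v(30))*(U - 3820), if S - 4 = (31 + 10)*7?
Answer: -1451131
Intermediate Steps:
v(I) = -2 + I
S = 291 (S = 4 + (31 + 10)*7 = 4 + 41*7 = 4 + 287 = 291)
U = -729
(S + v(30))*(U - 3820) = (291 + (-2 + 30))*(-729 - 3820) = (291 + 28)*(-4549) = 319*(-4549) = -1451131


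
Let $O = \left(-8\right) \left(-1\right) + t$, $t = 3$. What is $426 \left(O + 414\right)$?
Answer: $181050$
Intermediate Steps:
$O = 11$ ($O = \left(-8\right) \left(-1\right) + 3 = 8 + 3 = 11$)
$426 \left(O + 414\right) = 426 \left(11 + 414\right) = 426 \cdot 425 = 181050$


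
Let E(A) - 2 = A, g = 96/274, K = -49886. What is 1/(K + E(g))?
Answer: -137/6834060 ≈ -2.0047e-5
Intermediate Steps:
g = 48/137 (g = 96*(1/274) = 48/137 ≈ 0.35037)
E(A) = 2 + A
1/(K + E(g)) = 1/(-49886 + (2 + 48/137)) = 1/(-49886 + 322/137) = 1/(-6834060/137) = -137/6834060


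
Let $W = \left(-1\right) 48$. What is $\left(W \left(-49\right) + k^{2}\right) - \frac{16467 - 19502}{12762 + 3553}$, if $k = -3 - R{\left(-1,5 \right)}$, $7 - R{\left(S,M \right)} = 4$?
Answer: $\frac{7792651}{3263} \approx 2388.2$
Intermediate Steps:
$R{\left(S,M \right)} = 3$ ($R{\left(S,M \right)} = 7 - 4 = 3$)
$k = -6$ ($k = -3 - 3 = -6$)
$W = -48$
$\left(W \left(-49\right) + k^{2}\right) - \frac{16467 - 19502}{12762 + 3553} = \left(\left(-48\right) \left(-49\right) + \left(-6\right)^{2}\right) - \frac{16467 - 19502}{12762 + 3553} = \left(2352 + 36\right) - - \frac{3035}{16315} = 2388 - \left(-3035\right) \frac{1}{16315} = 2388 - - \frac{607}{3263} = 2388 + \frac{607}{3263} = \frac{7792651}{3263}$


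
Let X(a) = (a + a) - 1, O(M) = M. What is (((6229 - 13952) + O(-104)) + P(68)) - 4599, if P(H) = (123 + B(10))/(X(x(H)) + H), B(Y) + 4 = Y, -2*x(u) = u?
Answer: -12555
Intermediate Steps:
x(u) = -u/2
X(a) = -1 + 2*a (X(a) = 2*a - 1 = -1 + 2*a)
B(Y) = -4 + Y
P(H) = -129 (P(H) = (123 + (-4 + 10))/((-1 + 2*(-H/2)) + H) = (123 + 6)/((-1 - H) + H) = 129/(-1) = 129*(-1) = -129)
(((6229 - 13952) + O(-104)) + P(68)) - 4599 = (((6229 - 13952) - 104) - 129) - 4599 = ((-7723 - 104) - 129) - 4599 = (-7827 - 129) - 4599 = -7956 - 4599 = -12555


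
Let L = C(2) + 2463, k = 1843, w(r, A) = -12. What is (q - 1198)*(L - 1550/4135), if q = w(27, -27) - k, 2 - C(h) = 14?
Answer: -6187414351/827 ≈ -7.4818e+6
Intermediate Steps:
C(h) = -12 (C(h) = 2 - 1*14 = 2 - 14 = -12)
L = 2451 (L = -12 + 2463 = 2451)
q = -1855 (q = -12 - 1*1843 = -12 - 1843 = -1855)
(q - 1198)*(L - 1550/4135) = (-1855 - 1198)*(2451 - 1550/4135) = -3053*(2451 - 1550*1/4135) = -3053*(2451 - 310/827) = -3053*2026667/827 = -6187414351/827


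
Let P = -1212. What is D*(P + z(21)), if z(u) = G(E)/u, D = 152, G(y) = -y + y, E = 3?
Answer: -184224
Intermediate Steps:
G(y) = 0
z(u) = 0 (z(u) = 0/u = 0)
D*(P + z(21)) = 152*(-1212 + 0) = 152*(-1212) = -184224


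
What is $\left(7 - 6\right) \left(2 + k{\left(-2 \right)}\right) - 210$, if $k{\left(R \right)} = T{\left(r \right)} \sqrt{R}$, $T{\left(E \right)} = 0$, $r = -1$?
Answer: $-208$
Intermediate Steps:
$k{\left(R \right)} = 0$ ($k{\left(R \right)} = 0 \sqrt{R} = 0$)
$\left(7 - 6\right) \left(2 + k{\left(-2 \right)}\right) - 210 = \left(7 - 6\right) \left(2 + 0\right) - 210 = 1 \cdot 2 - 210 = 2 - 210 = -208$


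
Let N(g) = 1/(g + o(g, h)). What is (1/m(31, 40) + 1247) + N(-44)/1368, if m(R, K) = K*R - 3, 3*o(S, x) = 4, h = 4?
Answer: 90034973483/72201216 ≈ 1247.0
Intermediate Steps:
o(S, x) = 4/3 (o(S, x) = (⅓)*4 = 4/3)
m(R, K) = -3 + K*R
N(g) = 1/(4/3 + g) (N(g) = 1/(g + 4/3) = 1/(4/3 + g))
(1/m(31, 40) + 1247) + N(-44)/1368 = (1/(-3 + 40*31) + 1247) + (3/(4 + 3*(-44)))/1368 = (1/(-3 + 1240) + 1247) + (3/(4 - 132))*(1/1368) = (1/1237 + 1247) + (3/(-128))*(1/1368) = (1/1237 + 1247) + (3*(-1/128))*(1/1368) = 1542540/1237 - 3/128*1/1368 = 1542540/1237 - 1/58368 = 90034973483/72201216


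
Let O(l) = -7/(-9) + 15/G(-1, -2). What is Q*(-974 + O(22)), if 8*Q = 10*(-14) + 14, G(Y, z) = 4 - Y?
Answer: 15281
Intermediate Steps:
O(l) = 34/9 (O(l) = -7/(-9) + 15/(4 - 1*(-1)) = -7*(-⅑) + 15/(4 + 1) = 7/9 + 15/5 = 7/9 + 15*(⅕) = 7/9 + 3 = 34/9)
Q = -63/4 (Q = (10*(-14) + 14)/8 = (-140 + 14)/8 = (⅛)*(-126) = -63/4 ≈ -15.750)
Q*(-974 + O(22)) = -63*(-974 + 34/9)/4 = -63/4*(-8732/9) = 15281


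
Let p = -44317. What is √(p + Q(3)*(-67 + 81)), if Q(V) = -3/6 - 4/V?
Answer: 2*I*√99771/3 ≈ 210.58*I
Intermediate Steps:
Q(V) = -½ - 4/V (Q(V) = -3*⅙ - 4/V = -½ - 4/V)
√(p + Q(3)*(-67 + 81)) = √(-44317 + ((½)*(-8 - 1*3)/3)*(-67 + 81)) = √(-44317 + ((½)*(⅓)*(-8 - 3))*14) = √(-44317 + ((½)*(⅓)*(-11))*14) = √(-44317 - 11/6*14) = √(-44317 - 77/3) = √(-133028/3) = 2*I*√99771/3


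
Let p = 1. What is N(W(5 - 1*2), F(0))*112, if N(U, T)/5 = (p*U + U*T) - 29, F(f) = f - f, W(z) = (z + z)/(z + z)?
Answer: -15680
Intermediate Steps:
W(z) = 1 (W(z) = (2*z)/((2*z)) = (2*z)*(1/(2*z)) = 1)
F(f) = 0
N(U, T) = -145 + 5*U + 5*T*U (N(U, T) = 5*((1*U + U*T) - 29) = 5*((U + T*U) - 29) = 5*(-29 + U + T*U) = -145 + 5*U + 5*T*U)
N(W(5 - 1*2), F(0))*112 = (-145 + 5*1 + 5*0*1)*112 = (-145 + 5 + 0)*112 = -140*112 = -15680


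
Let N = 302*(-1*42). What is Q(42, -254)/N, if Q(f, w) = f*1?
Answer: -1/302 ≈ -0.0033113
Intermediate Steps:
Q(f, w) = f
N = -12684 (N = 302*(-42) = -12684)
Q(42, -254)/N = 42/(-12684) = 42*(-1/12684) = -1/302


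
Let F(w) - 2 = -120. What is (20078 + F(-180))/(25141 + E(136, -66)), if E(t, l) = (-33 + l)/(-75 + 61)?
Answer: 279440/352073 ≈ 0.79370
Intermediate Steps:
F(w) = -118 (F(w) = 2 - 120 = -118)
E(t, l) = 33/14 - l/14 (E(t, l) = (-33 + l)/(-14) = (-33 + l)*(-1/14) = 33/14 - l/14)
(20078 + F(-180))/(25141 + E(136, -66)) = (20078 - 118)/(25141 + (33/14 - 1/14*(-66))) = 19960/(25141 + (33/14 + 33/7)) = 19960/(25141 + 99/14) = 19960/(352073/14) = 19960*(14/352073) = 279440/352073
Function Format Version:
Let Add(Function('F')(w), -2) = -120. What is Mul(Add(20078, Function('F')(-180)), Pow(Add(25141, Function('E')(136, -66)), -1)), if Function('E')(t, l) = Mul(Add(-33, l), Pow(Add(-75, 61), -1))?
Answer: Rational(279440, 352073) ≈ 0.79370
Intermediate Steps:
Function('F')(w) = -118 (Function('F')(w) = Add(2, -120) = -118)
Function('E')(t, l) = Add(Rational(33, 14), Mul(Rational(-1, 14), l)) (Function('E')(t, l) = Mul(Add(-33, l), Pow(-14, -1)) = Mul(Add(-33, l), Rational(-1, 14)) = Add(Rational(33, 14), Mul(Rational(-1, 14), l)))
Mul(Add(20078, Function('F')(-180)), Pow(Add(25141, Function('E')(136, -66)), -1)) = Mul(Add(20078, -118), Pow(Add(25141, Add(Rational(33, 14), Mul(Rational(-1, 14), -66))), -1)) = Mul(19960, Pow(Add(25141, Add(Rational(33, 14), Rational(33, 7))), -1)) = Mul(19960, Pow(Add(25141, Rational(99, 14)), -1)) = Mul(19960, Pow(Rational(352073, 14), -1)) = Mul(19960, Rational(14, 352073)) = Rational(279440, 352073)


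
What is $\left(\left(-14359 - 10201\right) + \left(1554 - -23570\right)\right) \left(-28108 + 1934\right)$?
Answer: $-14762136$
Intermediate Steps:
$\left(\left(-14359 - 10201\right) + \left(1554 - -23570\right)\right) \left(-28108 + 1934\right) = \left(\left(-14359 - 10201\right) + \left(1554 + 23570\right)\right) \left(-26174\right) = \left(-24560 + 25124\right) \left(-26174\right) = 564 \left(-26174\right) = -14762136$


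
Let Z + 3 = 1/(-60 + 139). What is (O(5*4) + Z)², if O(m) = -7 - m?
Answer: 5612161/6241 ≈ 899.24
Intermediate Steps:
Z = -236/79 (Z = -3 + 1/(-60 + 139) = -3 + 1/79 = -236/79 ≈ -2.9873)
(O(5*4) + Z)² = ((-7 - 5*4) - 236/79)² = ((-7 - 1*20) - 236/79)² = ((-7 - 20) - 236/79)² = (-27 - 236/79)² = (-2369/79)² = 5612161/6241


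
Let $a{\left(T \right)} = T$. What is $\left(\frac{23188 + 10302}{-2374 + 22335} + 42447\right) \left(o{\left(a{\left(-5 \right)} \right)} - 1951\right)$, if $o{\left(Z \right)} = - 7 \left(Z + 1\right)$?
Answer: $- \frac{1629392623611}{19961} \approx -8.1629 \cdot 10^{7}$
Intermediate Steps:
$o{\left(Z \right)} = -7 - 7 Z$ ($o{\left(Z \right)} = - 7 \left(1 + Z\right) = -7 - 7 Z$)
$\left(\frac{23188 + 10302}{-2374 + 22335} + 42447\right) \left(o{\left(a{\left(-5 \right)} \right)} - 1951\right) = \left(\frac{23188 + 10302}{-2374 + 22335} + 42447\right) \left(\left(-7 - -35\right) - 1951\right) = \left(\frac{33490}{19961} + 42447\right) \left(\left(-7 + 35\right) - 1951\right) = \left(33490 \cdot \frac{1}{19961} + 42447\right) \left(28 - 1951\right) = \left(\frac{33490}{19961} + 42447\right) \left(-1923\right) = \frac{847318057}{19961} \left(-1923\right) = - \frac{1629392623611}{19961}$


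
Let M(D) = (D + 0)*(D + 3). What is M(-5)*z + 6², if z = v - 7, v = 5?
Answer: 16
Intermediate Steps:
z = -2 (z = 5 - 7 = -2)
M(D) = D*(3 + D)
M(-5)*z + 6² = -5*(3 - 5)*(-2) + 6² = -5*(-2)*(-2) + 36 = 10*(-2) + 36 = -20 + 36 = 16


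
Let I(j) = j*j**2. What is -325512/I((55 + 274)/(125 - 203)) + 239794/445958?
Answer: 34448364416086129/7940569609931 ≈ 4338.3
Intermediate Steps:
I(j) = j**3
-325512/I((55 + 274)/(125 - 203)) + 239794/445958 = -325512*(125 - 203)**3/(55 + 274)**3 + 239794/445958 = -325512/((329/(-78))**3) + 239794*(1/445958) = -325512/((329*(-1/78))**3) + 119897/222979 = -325512/((-329/78)**3) + 119897/222979 = -325512/(-35611289/474552) + 119897/222979 = -325512*(-474552/35611289) + 119897/222979 = 154472370624/35611289 + 119897/222979 = 34448364416086129/7940569609931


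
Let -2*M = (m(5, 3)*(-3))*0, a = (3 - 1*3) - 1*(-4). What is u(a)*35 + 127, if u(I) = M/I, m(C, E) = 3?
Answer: 127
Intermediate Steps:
a = 4 (a = (3 - 3) + 4 = 0 + 4 = 4)
M = 0 (M = -3*(-3)*0/2 = -(-9)*0/2 = -½*0 = 0)
u(I) = 0 (u(I) = 0/I = 0)
u(a)*35 + 127 = 0*35 + 127 = 0 + 127 = 127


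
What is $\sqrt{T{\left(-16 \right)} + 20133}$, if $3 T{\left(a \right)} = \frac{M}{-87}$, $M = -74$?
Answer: $\frac{\sqrt{152388823}}{87} \approx 141.89$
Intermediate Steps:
$T{\left(a \right)} = \frac{74}{261}$ ($T{\left(a \right)} = \frac{\left(-74\right) \frac{1}{-87}}{3} = \frac{\left(-74\right) \left(- \frac{1}{87}\right)}{3} = \frac{1}{3} \cdot \frac{74}{87} = \frac{74}{261}$)
$\sqrt{T{\left(-16 \right)} + 20133} = \sqrt{\frac{74}{261} + 20133} = \sqrt{\frac{5254787}{261}} = \frac{\sqrt{152388823}}{87}$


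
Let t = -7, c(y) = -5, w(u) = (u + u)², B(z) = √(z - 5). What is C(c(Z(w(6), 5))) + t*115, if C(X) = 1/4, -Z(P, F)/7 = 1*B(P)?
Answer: -3219/4 ≈ -804.75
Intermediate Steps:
B(z) = √(-5 + z)
w(u) = 4*u² (w(u) = (2*u)² = 4*u²)
Z(P, F) = -7*√(-5 + P)
C(X) = ¼
C(c(Z(w(6), 5))) + t*115 = ¼ - 7*115 = ¼ - 805 = -3219/4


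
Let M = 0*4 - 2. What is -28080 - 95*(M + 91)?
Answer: -36535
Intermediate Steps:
M = -2 (M = 0 - 2 = -2)
-28080 - 95*(M + 91) = -28080 - 95*(-2 + 91) = -28080 - 95*89 = -28080 - 8455 = -36535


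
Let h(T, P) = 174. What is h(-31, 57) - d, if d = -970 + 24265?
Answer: -23121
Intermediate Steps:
d = 23295
h(-31, 57) - d = 174 - 1*23295 = 174 - 23295 = -23121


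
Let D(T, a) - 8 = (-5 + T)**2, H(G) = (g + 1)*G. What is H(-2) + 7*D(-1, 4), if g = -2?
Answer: 310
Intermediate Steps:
H(G) = -G (H(G) = (-2 + 1)*G = -G)
D(T, a) = 8 + (-5 + T)**2
H(-2) + 7*D(-1, 4) = -1*(-2) + 7*(8 + (-5 - 1)**2) = 2 + 7*(8 + (-6)**2) = 2 + 7*(8 + 36) = 2 + 7*44 = 2 + 308 = 310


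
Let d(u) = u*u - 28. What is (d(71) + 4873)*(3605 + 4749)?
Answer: 82587644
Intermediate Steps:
d(u) = -28 + u² (d(u) = u² - 28 = -28 + u²)
(d(71) + 4873)*(3605 + 4749) = ((-28 + 71²) + 4873)*(3605 + 4749) = ((-28 + 5041) + 4873)*8354 = (5013 + 4873)*8354 = 9886*8354 = 82587644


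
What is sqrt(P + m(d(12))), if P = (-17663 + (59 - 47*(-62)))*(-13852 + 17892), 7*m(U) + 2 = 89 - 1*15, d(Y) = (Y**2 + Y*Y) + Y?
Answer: 2*I*sqrt(727007974)/7 ≈ 7703.7*I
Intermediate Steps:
d(Y) = Y + 2*Y**2 (d(Y) = (Y**2 + Y**2) + Y = 2*Y**2 + Y = Y + 2*Y**2)
m(U) = 72/7 (m(U) = -2/7 + (89 - 1*15)/7 = -2/7 + (89 - 15)/7 = -2/7 + (1/7)*74 = -2/7 + 74/7 = 72/7)
P = -59347600 (P = (-17663 + (59 + 2914))*4040 = (-17663 + 2973)*4040 = -14690*4040 = -59347600)
sqrt(P + m(d(12))) = sqrt(-59347600 + 72/7) = sqrt(-415433128/7) = 2*I*sqrt(727007974)/7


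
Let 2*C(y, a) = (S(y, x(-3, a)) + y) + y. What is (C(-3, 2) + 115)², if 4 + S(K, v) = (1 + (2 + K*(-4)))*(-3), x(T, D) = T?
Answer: 30625/4 ≈ 7656.3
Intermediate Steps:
S(K, v) = -13 + 12*K (S(K, v) = -4 + (1 + (2 + K*(-4)))*(-3) = -4 + (1 + (2 - 4*K))*(-3) = -4 + (3 - 4*K)*(-3) = -4 + (-9 + 12*K) = -13 + 12*K)
C(y, a) = -13/2 + 7*y (C(y, a) = (((-13 + 12*y) + y) + y)/2 = ((-13 + 13*y) + y)/2 = (-13 + 14*y)/2 = -13/2 + 7*y)
(C(-3, 2) + 115)² = ((-13/2 + 7*(-3)) + 115)² = ((-13/2 - 21) + 115)² = (-55/2 + 115)² = (175/2)² = 30625/4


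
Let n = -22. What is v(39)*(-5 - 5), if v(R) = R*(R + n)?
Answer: -6630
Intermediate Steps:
v(R) = R*(-22 + R) (v(R) = R*(R - 22) = R*(-22 + R))
v(39)*(-5 - 5) = (39*(-22 + 39))*(-5 - 5) = (39*17)*(-10) = 663*(-10) = -6630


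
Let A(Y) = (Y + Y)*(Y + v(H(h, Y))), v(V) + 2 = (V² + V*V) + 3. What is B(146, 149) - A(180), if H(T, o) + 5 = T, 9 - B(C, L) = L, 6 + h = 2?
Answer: -123620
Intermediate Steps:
h = -4 (h = -6 + 2 = -4)
B(C, L) = 9 - L
H(T, o) = -5 + T
v(V) = 1 + 2*V² (v(V) = -2 + ((V² + V*V) + 3) = -2 + ((V² + V²) + 3) = -2 + (2*V² + 3) = -2 + (3 + 2*V²) = 1 + 2*V²)
A(Y) = 2*Y*(163 + Y) (A(Y) = (Y + Y)*(Y + (1 + 2*(-5 - 4)²)) = (2*Y)*(Y + (1 + 2*(-9)²)) = (2*Y)*(Y + (1 + 2*81)) = (2*Y)*(Y + (1 + 162)) = (2*Y)*(Y + 163) = (2*Y)*(163 + Y) = 2*Y*(163 + Y))
B(146, 149) - A(180) = (9 - 1*149) - 2*180*(163 + 180) = (9 - 149) - 2*180*343 = -140 - 1*123480 = -140 - 123480 = -123620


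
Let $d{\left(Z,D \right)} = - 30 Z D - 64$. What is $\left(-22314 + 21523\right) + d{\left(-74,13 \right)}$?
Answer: $28005$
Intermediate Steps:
$d{\left(Z,D \right)} = -64 - 30 D Z$ ($d{\left(Z,D \right)} = - 30 D Z - 64 = -64 - 30 D Z$)
$\left(-22314 + 21523\right) + d{\left(-74,13 \right)} = \left(-22314 + 21523\right) - \left(64 + 390 \left(-74\right)\right) = -791 + \left(-64 + 28860\right) = -791 + 28796 = 28005$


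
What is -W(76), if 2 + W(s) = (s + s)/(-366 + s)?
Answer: 366/145 ≈ 2.5241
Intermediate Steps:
W(s) = -2 + 2*s/(-366 + s) (W(s) = -2 + (s + s)/(-366 + s) = -2 + (2*s)/(-366 + s) = -2 + 2*s/(-366 + s))
-W(76) = -732/(-366 + 76) = -732/(-290) = -732*(-1)/290 = -1*(-366/145) = 366/145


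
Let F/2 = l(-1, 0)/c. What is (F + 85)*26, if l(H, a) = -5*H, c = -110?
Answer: 24284/11 ≈ 2207.6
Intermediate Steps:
F = -1/11 (F = 2*(-5*(-1)/(-110)) = 2*(5*(-1/110)) = 2*(-1/22) = -1/11 ≈ -0.090909)
(F + 85)*26 = (-1/11 + 85)*26 = (934/11)*26 = 24284/11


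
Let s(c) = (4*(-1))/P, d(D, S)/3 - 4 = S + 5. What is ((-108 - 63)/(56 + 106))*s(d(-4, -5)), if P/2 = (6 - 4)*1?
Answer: 19/18 ≈ 1.0556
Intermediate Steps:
d(D, S) = 27 + 3*S (d(D, S) = 12 + 3*(S + 5) = 12 + 3*(5 + S) = 12 + (15 + 3*S) = 27 + 3*S)
P = 4 (P = 2*((6 - 4)*1) = 2*(2*1) = 2*2 = 4)
s(c) = -1 (s(c) = (4*(-1))/4 = -4*¼ = -1)
((-108 - 63)/(56 + 106))*s(d(-4, -5)) = ((-108 - 63)/(56 + 106))*(-1) = -171/162*(-1) = -171*1/162*(-1) = -19/18*(-1) = 19/18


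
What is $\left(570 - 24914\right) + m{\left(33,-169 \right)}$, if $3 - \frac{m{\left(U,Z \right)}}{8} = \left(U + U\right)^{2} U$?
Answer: $-1174304$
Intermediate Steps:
$m{\left(U,Z \right)} = 24 - 32 U^{3}$ ($m{\left(U,Z \right)} = 24 - 8 \left(U + U\right)^{2} U = 24 - 8 \left(2 U\right)^{2} U = 24 - 8 \cdot 4 U^{2} U = 24 - 8 \cdot 4 U^{3} = 24 - 32 U^{3}$)
$\left(570 - 24914\right) + m{\left(33,-169 \right)} = \left(570 - 24914\right) + \left(24 - 32 \cdot 33^{3}\right) = -24344 + \left(24 - 1149984\right) = -24344 - 1149960 = -1174304$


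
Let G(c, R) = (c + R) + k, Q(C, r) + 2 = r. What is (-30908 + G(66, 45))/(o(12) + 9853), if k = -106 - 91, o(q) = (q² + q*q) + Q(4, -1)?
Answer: -15497/5069 ≈ -3.0572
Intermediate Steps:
Q(C, r) = -2 + r
o(q) = -3 + 2*q² (o(q) = (q² + q*q) + (-2 - 1) = (q² + q²) - 3 = 2*q² - 3 = -3 + 2*q²)
k = -197
G(c, R) = -197 + R + c (G(c, R) = (c + R) - 197 = (R + c) - 197 = -197 + R + c)
(-30908 + G(66, 45))/(o(12) + 9853) = (-30908 + (-197 + 45 + 66))/((-3 + 2*12²) + 9853) = (-30908 - 86)/((-3 + 2*144) + 9853) = -30994/((-3 + 288) + 9853) = -30994/(285 + 9853) = -30994/10138 = -30994*1/10138 = -15497/5069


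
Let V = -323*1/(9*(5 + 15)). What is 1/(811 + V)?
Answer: 180/145657 ≈ 0.0012358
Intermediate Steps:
V = -323/180 (V = -323/(9*20) = -323/180 ≈ -1.7944)
1/(811 + V) = 1/(811 - 323/180) = 1/(145657/180) = 180/145657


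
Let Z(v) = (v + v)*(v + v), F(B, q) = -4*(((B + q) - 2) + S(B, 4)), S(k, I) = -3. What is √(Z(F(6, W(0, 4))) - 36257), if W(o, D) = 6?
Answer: I*√33121 ≈ 181.99*I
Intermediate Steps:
F(B, q) = 20 - 4*B - 4*q (F(B, q) = -4*(((B + q) - 2) - 3) = -4*((-2 + B + q) - 3) = -4*(-5 + B + q) = 20 - 4*B - 4*q)
Z(v) = 4*v² (Z(v) = (2*v)*(2*v) = 4*v²)
√(Z(F(6, W(0, 4))) - 36257) = √(4*(20 - 4*6 - 4*6)² - 36257) = √(4*(20 - 24 - 24)² - 36257) = √(4*(-28)² - 36257) = √(4*784 - 36257) = √(3136 - 36257) = √(-33121) = I*√33121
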